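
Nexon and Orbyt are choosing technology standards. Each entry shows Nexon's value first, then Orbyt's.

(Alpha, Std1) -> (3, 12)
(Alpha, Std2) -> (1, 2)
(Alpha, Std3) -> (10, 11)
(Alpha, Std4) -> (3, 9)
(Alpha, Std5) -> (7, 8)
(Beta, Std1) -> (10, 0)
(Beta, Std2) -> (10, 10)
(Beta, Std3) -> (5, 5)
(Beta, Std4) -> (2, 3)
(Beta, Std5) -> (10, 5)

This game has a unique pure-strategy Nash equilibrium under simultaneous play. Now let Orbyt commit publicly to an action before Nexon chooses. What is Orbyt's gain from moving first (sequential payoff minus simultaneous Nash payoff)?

Work backward from Nexon's decision.
- Std1: BR = Beta, leader payoff 0.
- Std2: BR = Beta, leader payoff 10.
- Std3: BR = Alpha, leader payoff 11.
- Std4: BR = Alpha, leader payoff 9.
- Std5: BR = Beta, leader payoff 5.
Maximizing over 0, 10, 11, 9, 5, Orbyt chooses Std3. Subgame-perfect outcome: (Alpha, Std3) with payoffs (10, 11).
Under simultaneous play:
Nexon's best replies: Std1→Beta; Std2→Beta; Std3→Alpha; Std4→Alpha; Std5→Beta.
Orbyt's best replies: Alpha→Std1; Beta→Std2.
Only (Beta, Std2) has each player best-responding; Nash payoffs (10, 10).
Orbyt's commitment gain: 11 − 10 = 1.

1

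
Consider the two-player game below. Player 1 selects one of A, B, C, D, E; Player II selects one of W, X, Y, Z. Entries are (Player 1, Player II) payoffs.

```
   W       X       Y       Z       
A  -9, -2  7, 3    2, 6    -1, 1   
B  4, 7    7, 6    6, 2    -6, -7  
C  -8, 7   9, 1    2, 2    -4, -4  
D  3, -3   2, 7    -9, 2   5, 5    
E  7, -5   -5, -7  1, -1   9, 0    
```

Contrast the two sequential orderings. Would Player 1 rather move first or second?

If Player 1 leads: Player II's best replies are A→Y, B→W, C→W, D→X, E→Z; Player 1's induced payoffs 2, 4, -8, 2, 9; outcome (E, Z), payoffs (9, 0).
If Player II leads: Player 1's best replies are W→E, X→C, Y→B, Z→E; Player II's induced payoffs -5, 1, 2, 0; outcome (B, Y), payoffs (6, 2).
Player 1 gets 9 moving first and 6 moving second, so Player 1 prefers to move first.

first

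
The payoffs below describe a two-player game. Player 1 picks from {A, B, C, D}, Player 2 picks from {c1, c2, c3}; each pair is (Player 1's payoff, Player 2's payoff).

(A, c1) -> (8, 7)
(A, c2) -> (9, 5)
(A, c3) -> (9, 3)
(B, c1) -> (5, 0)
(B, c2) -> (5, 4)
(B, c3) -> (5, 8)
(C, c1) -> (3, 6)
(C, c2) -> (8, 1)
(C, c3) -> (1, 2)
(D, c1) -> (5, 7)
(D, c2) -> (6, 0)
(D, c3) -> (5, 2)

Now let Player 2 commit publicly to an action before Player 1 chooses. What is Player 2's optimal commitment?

Work backward from Player 1's decision.
- c1 → Player 1 plays A (best of 8, 5, 3, 5); Player 2 gets 7.
- c2 → Player 1 plays A (best of 9, 5, 8, 6); Player 2 gets 5.
- c3 → Player 1 plays A (best of 9, 5, 1, 5); Player 2 gets 3.
Player 2's induced payoffs are 7, 5, 3, so Player 2 commits to c1. Subgame-perfect outcome: (A, c1) with payoffs (8, 7).

c1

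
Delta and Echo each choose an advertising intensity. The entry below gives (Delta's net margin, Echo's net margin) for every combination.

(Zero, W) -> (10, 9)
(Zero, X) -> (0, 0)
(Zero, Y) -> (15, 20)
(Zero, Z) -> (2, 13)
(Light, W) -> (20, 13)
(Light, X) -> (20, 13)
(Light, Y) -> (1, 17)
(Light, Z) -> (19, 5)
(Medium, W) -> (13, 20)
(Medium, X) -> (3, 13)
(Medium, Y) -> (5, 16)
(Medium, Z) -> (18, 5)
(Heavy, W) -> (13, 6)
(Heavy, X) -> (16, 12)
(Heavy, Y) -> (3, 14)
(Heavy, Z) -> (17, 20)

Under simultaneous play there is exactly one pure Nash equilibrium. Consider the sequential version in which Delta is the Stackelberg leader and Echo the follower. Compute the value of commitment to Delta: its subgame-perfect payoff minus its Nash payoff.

Solve by backward induction (Delta leads).
- Zero → Echo plays Y (best of 9, 0, 20, 13); Delta gets 15.
- Light → Echo plays Y (best of 13, 13, 17, 5); Delta gets 1.
- Medium → Echo plays W (best of 20, 13, 16, 5); Delta gets 13.
- Heavy → Echo plays Z (best of 6, 12, 14, 20); Delta gets 17.
Among 15, 1, 13, 17, the best is 17 at Heavy. Subgame-perfect outcome: (Heavy, Z) with payoffs (17, 20).
Now find the simultaneous Nash equilibrium.
Delta's best replies: W→Light; X→Light; Y→Zero; Z→Light.
Echo's best replies: Zero→Y; Light→Y; Medium→W; Heavy→Z.
Only (Zero, Y) has each player best-responding; Nash payoffs (15, 20).
Delta's commitment gain: 17 − 15 = 2.

2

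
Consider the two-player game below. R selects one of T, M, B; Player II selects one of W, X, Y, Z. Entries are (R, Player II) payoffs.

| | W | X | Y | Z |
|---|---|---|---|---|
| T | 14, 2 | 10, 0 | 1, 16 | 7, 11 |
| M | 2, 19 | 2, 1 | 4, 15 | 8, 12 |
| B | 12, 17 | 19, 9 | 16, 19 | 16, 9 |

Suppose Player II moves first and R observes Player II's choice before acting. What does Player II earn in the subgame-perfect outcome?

Backward induction with Player II moving first.
- W: R compares 14, 2, 12 and picks T; Player II would get 2.
- X: R compares 10, 2, 19 and picks B; Player II would get 9.
- Y: R compares 1, 4, 16 and picks B; Player II would get 19.
- Z: R compares 7, 8, 16 and picks B; Player II would get 9.
Player II's induced payoffs are 2, 9, 19, 9, so Player II commits to Y. Subgame-perfect outcome: (B, Y) with payoffs (16, 19).

19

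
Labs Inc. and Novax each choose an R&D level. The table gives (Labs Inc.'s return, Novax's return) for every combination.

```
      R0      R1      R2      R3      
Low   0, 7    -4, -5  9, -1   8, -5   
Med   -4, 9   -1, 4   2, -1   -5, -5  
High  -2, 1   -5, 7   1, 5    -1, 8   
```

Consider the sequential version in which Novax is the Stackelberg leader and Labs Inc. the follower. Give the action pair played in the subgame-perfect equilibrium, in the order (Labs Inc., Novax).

Solve by backward induction (Novax leads).
- R0: Labs Inc. compares 0, -4, -2 and picks Low; Novax would get 7.
- R1: Labs Inc. compares -4, -1, -5 and picks Med; Novax would get 4.
- R2: Labs Inc. compares 9, 2, 1 and picks Low; Novax would get -1.
- R3: Labs Inc. compares 8, -5, -1 and picks Low; Novax would get -5.
Among 7, 4, -1, -5, the best is 7 at R0. Subgame-perfect outcome: (Low, R0) with payoffs (0, 7).

(Low, R0)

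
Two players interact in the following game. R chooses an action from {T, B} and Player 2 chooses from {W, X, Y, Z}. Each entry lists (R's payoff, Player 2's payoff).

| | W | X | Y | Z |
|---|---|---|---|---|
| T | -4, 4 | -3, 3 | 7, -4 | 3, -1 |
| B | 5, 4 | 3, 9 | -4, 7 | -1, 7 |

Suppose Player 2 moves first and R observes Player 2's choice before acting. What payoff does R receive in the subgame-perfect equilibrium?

3

Backward induction with Player 2 moving first.
- W: BR = B, leader payoff 4.
- X: BR = B, leader payoff 9.
- Y: BR = T, leader payoff -4.
- Z: BR = T, leader payoff -1.
Among 4, 9, -4, -1, the best is 9 at X. Subgame-perfect outcome: (B, X) with payoffs (3, 9).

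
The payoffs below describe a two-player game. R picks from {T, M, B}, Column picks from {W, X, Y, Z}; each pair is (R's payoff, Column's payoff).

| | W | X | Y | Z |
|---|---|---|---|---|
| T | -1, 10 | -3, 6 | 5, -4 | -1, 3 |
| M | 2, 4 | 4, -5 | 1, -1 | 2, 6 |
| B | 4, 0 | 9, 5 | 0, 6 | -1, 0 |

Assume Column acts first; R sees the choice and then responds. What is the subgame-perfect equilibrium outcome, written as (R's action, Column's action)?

Solve by backward induction (Column leads).
- W: R compares -1, 2, 4 and picks B; Column would get 0.
- X: R compares -3, 4, 9 and picks B; Column would get 5.
- Y: R compares 5, 1, 0 and picks T; Column would get -4.
- Z: R compares -1, 2, -1 and picks M; Column would get 6.
Maximizing over 0, 5, -4, 6, Column chooses Z. Subgame-perfect outcome: (M, Z) with payoffs (2, 6).

(M, Z)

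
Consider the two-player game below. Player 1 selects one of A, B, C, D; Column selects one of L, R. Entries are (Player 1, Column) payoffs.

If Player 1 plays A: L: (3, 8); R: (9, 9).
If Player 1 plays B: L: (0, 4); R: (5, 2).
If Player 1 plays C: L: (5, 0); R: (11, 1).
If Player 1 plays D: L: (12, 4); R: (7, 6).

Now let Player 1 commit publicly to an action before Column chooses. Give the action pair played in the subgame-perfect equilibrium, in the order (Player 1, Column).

(C, R)

Backward induction with Player 1 moving first.
- A: BR = R, leader payoff 9.
- B: BR = L, leader payoff 0.
- C: BR = R, leader payoff 11.
- D: BR = R, leader payoff 7.
Among 9, 0, 11, 7, the best is 11 at C. Subgame-perfect outcome: (C, R) with payoffs (11, 1).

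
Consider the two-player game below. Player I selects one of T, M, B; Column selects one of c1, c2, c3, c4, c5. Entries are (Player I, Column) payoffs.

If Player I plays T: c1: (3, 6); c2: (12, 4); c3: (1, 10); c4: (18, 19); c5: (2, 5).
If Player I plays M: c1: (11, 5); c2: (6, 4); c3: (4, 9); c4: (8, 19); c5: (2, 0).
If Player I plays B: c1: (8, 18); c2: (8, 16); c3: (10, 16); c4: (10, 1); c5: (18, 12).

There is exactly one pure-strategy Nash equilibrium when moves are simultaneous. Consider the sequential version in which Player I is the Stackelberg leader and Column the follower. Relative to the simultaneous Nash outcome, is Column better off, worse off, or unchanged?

Solve by backward induction (Player I leads).
- T: BR = c4, leader payoff 18.
- M: BR = c4, leader payoff 8.
- B: BR = c1, leader payoff 8.
Among 18, 8, 8, the best is 18 at T. Subgame-perfect outcome: (T, c4) with payoffs (18, 19).
Now find the simultaneous Nash equilibrium.
Player I's best replies: c1→M; c2→T; c3→B; c4→T; c5→B.
Column's best replies: T→c4; M→c4; B→c1.
The unique mutual best reply is (T, c4), giving (18, 19).
Column earns 19 sequentially versus 19 at the Nash outcome: unchanged.

unchanged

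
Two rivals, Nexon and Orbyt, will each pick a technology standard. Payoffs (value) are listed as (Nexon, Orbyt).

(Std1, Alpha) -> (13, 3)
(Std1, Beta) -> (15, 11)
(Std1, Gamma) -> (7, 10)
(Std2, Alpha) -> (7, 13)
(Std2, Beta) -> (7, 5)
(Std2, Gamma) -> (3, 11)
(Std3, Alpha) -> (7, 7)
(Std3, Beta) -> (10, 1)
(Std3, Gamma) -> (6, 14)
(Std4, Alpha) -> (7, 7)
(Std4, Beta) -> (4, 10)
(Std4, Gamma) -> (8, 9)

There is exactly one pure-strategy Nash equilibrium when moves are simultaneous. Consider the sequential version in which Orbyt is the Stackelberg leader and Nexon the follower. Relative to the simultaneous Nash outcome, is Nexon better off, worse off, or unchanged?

Work backward from Nexon's decision.
- Alpha → Nexon plays Std1 (best of 13, 7, 7, 7); Orbyt gets 3.
- Beta → Nexon plays Std1 (best of 15, 7, 10, 4); Orbyt gets 11.
- Gamma → Nexon plays Std4 (best of 7, 3, 6, 8); Orbyt gets 9.
Among 3, 11, 9, the best is 11 at Beta. Subgame-perfect outcome: (Std1, Beta) with payoffs (15, 11).
For the simultaneous game, intersect best replies.
Nexon's best replies: Alpha→Std1; Beta→Std1; Gamma→Std4.
Orbyt's best replies: Std1→Beta; Std2→Alpha; Std3→Gamma; Std4→Beta.
Only (Std1, Beta) has each player best-responding; Nash payoffs (15, 11).
Nexon earns 15 sequentially versus 15 at the Nash outcome: unchanged.

unchanged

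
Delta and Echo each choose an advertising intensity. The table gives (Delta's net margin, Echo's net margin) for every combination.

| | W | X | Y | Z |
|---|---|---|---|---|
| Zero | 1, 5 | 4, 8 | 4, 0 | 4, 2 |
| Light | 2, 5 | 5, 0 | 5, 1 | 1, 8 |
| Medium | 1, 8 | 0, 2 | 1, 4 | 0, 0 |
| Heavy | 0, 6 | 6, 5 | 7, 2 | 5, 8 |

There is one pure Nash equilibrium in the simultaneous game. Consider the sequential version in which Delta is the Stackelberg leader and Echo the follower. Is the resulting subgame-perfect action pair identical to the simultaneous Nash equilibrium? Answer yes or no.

Solve by backward induction (Delta leads).
- Zero → Echo plays X (best of 5, 8, 0, 2); Delta gets 4.
- Light → Echo plays Z (best of 5, 0, 1, 8); Delta gets 1.
- Medium → Echo plays W (best of 8, 2, 4, 0); Delta gets 1.
- Heavy → Echo plays Z (best of 6, 5, 2, 8); Delta gets 5.
Delta's induced payoffs are 4, 1, 1, 5, so Delta commits to Heavy. Subgame-perfect outcome: (Heavy, Z) with payoffs (5, 8).
For the simultaneous game, intersect best replies.
Delta's best replies: W→Light; X→Heavy; Y→Heavy; Z→Heavy.
Echo's best replies: Zero→X; Light→Z; Medium→W; Heavy→Z.
The unique mutual best reply is (Heavy, Z), giving (5, 8).
Sequential outcome (Heavy, Z) coincides with the Nash profile (Heavy, Z).

yes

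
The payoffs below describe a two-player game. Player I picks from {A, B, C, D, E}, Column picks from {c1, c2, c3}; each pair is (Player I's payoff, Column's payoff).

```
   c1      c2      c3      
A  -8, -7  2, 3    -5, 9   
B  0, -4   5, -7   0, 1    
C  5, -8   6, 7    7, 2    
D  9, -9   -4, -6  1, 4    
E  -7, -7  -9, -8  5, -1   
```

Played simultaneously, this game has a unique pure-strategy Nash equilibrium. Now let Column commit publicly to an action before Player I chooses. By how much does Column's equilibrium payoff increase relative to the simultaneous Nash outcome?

0

Backward induction with Column moving first.
- c1: Player I compares -8, 0, 5, 9, -7 and picks D; Column would get -9.
- c2: Player I compares 2, 5, 6, -4, -9 and picks C; Column would get 7.
- c3: Player I compares -5, 0, 7, 1, 5 and picks C; Column would get 2.
Maximizing over -9, 7, 2, Column chooses c2. Subgame-perfect outcome: (C, c2) with payoffs (6, 7).
For the simultaneous game, intersect best replies.
Player I's best replies: c1→D; c2→C; c3→C.
Column's best replies: A→c3; B→c3; C→c2; D→c3; E→c3.
The unique mutual best reply is (C, c2), giving (6, 7).
Column's commitment gain: 7 − 7 = 0.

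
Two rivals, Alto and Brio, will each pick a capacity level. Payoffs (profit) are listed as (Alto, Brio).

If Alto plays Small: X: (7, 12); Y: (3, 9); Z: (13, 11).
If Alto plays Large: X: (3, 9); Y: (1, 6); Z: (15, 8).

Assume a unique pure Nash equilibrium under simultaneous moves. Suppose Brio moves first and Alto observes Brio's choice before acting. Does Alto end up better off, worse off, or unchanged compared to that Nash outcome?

Alto best-responds to each possible Brio move:
- X → Alto plays Small (best of 7, 3); Brio gets 12.
- Y → Alto plays Small (best of 3, 1); Brio gets 9.
- Z → Alto plays Large (best of 13, 15); Brio gets 8.
Maximizing over 12, 9, 8, Brio chooses X. Subgame-perfect outcome: (Small, X) with payoffs (7, 12).
For the simultaneous game, intersect best replies.
Alto's best replies: X→Small; Y→Small; Z→Large.
Brio's best replies: Small→X; Large→X.
The unique mutual best reply is (Small, X), giving (7, 12).
Alto earns 7 sequentially versus 7 at the Nash outcome: unchanged.

unchanged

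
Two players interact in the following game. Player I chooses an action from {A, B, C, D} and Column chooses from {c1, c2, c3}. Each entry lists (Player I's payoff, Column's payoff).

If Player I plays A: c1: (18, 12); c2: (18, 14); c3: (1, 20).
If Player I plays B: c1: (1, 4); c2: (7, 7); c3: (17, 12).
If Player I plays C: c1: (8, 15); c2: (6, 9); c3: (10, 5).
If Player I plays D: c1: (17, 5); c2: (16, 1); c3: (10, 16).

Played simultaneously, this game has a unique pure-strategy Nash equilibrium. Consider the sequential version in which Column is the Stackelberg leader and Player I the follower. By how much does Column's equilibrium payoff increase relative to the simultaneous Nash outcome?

Backward induction with Column moving first.
- c1 → Player I plays A (best of 18, 1, 8, 17); Column gets 12.
- c2 → Player I plays A (best of 18, 7, 6, 16); Column gets 14.
- c3 → Player I plays B (best of 1, 17, 10, 10); Column gets 12.
Among 12, 14, 12, the best is 14 at c2. Subgame-perfect outcome: (A, c2) with payoffs (18, 14).
For the simultaneous game, intersect best replies.
Player I's best replies: c1→A; c2→A; c3→B.
Column's best replies: A→c3; B→c3; C→c1; D→c3.
The unique mutual best reply is (B, c3), giving (17, 12).
Column's commitment gain: 14 − 12 = 2.

2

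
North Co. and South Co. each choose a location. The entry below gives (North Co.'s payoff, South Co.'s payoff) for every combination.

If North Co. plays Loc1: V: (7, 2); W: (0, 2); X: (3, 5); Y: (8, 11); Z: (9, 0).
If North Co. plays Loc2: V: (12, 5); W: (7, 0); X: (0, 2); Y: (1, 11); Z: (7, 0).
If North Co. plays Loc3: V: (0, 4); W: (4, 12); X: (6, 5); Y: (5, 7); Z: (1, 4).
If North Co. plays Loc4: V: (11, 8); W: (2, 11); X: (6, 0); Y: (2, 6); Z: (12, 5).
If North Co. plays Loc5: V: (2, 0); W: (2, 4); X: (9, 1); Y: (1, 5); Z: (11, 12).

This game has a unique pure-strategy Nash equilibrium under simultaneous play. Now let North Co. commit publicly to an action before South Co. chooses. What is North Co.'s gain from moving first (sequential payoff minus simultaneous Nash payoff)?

3

Solve by backward induction (North Co. leads).
- Loc1: BR = Y, leader payoff 8.
- Loc2: BR = Y, leader payoff 1.
- Loc3: BR = W, leader payoff 4.
- Loc4: BR = W, leader payoff 2.
- Loc5: BR = Z, leader payoff 11.
North Co.'s induced payoffs are 8, 1, 4, 2, 11, so North Co. commits to Loc5. Subgame-perfect outcome: (Loc5, Z) with payoffs (11, 12).
For the simultaneous game, intersect best replies.
North Co.'s best replies: V→Loc2; W→Loc2; X→Loc5; Y→Loc1; Z→Loc4.
South Co.'s best replies: Loc1→Y; Loc2→Y; Loc3→W; Loc4→W; Loc5→Z.
Only (Loc1, Y) has each player best-responding; Nash payoffs (8, 11).
North Co.'s commitment gain: 11 − 8 = 3.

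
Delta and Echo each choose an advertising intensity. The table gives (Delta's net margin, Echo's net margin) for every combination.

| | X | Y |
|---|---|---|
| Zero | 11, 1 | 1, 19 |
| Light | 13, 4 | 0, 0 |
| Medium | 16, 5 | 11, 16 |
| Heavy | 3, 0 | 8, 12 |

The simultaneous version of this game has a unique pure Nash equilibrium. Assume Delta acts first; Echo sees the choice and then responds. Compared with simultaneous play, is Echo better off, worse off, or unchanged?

Solve by backward induction (Delta leads).
- Zero: Echo compares 1, 19 and picks Y; Delta would get 1.
- Light: Echo compares 4, 0 and picks X; Delta would get 13.
- Medium: Echo compares 5, 16 and picks Y; Delta would get 11.
- Heavy: Echo compares 0, 12 and picks Y; Delta would get 8.
Delta's induced payoffs are 1, 13, 11, 8, so Delta commits to Light. Subgame-perfect outcome: (Light, X) with payoffs (13, 4).
For the simultaneous game, intersect best replies.
Delta's best replies: X→Medium; Y→Medium.
Echo's best replies: Zero→Y; Light→X; Medium→Y; Heavy→Y.
Only (Medium, Y) has each player best-responding; Nash payoffs (11, 16).
Echo earns 4 sequentially versus 16 at the Nash outcome: worse off.

worse off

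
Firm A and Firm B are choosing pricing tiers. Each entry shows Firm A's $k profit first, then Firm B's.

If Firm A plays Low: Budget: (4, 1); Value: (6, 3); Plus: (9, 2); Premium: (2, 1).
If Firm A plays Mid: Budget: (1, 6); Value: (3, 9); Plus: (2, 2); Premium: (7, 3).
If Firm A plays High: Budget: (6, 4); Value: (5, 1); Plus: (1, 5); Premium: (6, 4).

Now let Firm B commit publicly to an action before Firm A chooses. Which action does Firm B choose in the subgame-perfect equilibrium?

Solve by backward induction (Firm B leads).
- Budget → Firm A plays High (best of 4, 1, 6); Firm B gets 4.
- Value → Firm A plays Low (best of 6, 3, 5); Firm B gets 3.
- Plus → Firm A plays Low (best of 9, 2, 1); Firm B gets 2.
- Premium → Firm A plays Mid (best of 2, 7, 6); Firm B gets 3.
Maximizing over 4, 3, 2, 3, Firm B chooses Budget. Subgame-perfect outcome: (High, Budget) with payoffs (6, 4).

Budget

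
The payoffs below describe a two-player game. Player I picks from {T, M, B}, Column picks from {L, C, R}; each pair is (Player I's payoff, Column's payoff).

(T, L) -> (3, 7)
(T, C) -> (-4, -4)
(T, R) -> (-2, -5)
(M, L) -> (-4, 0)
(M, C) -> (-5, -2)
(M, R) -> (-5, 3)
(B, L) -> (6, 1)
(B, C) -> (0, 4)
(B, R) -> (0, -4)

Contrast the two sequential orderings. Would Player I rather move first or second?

If Player I leads: Column's best replies are T→L, M→R, B→C; Player I's induced payoffs 3, -5, 0; outcome (T, L), payoffs (3, 7).
If Column leads: Player I's best replies are L→B, C→B, R→B; Column's induced payoffs 1, 4, -4; outcome (B, C), payoffs (0, 4).
Player I gets 3 moving first and 0 moving second, so Player I prefers to move first.

first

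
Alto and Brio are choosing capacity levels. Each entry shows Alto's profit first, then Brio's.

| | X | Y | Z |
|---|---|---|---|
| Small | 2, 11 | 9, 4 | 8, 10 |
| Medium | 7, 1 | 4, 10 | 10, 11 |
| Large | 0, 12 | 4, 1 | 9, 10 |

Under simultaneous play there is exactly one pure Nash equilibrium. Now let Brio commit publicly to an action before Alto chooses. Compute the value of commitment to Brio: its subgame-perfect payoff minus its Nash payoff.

Backward induction with Brio moving first.
- X: BR = Medium, leader payoff 1.
- Y: BR = Small, leader payoff 4.
- Z: BR = Medium, leader payoff 11.
Among 1, 4, 11, the best is 11 at Z. Subgame-perfect outcome: (Medium, Z) with payoffs (10, 11).
Under simultaneous play:
Alto's best replies: X→Medium; Y→Small; Z→Medium.
Brio's best replies: Small→X; Medium→Z; Large→X.
The unique mutual best reply is (Medium, Z), giving (10, 11).
Brio's commitment gain: 11 − 11 = 0.

0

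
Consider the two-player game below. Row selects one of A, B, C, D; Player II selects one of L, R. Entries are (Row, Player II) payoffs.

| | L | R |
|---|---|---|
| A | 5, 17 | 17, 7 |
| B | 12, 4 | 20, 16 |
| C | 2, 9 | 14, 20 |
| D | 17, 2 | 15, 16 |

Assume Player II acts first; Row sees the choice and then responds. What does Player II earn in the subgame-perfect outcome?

Row best-responds to each possible Player II move:
- L: BR = D, leader payoff 2.
- R: BR = B, leader payoff 16.
Maximizing over 2, 16, Player II chooses R. Subgame-perfect outcome: (B, R) with payoffs (20, 16).

16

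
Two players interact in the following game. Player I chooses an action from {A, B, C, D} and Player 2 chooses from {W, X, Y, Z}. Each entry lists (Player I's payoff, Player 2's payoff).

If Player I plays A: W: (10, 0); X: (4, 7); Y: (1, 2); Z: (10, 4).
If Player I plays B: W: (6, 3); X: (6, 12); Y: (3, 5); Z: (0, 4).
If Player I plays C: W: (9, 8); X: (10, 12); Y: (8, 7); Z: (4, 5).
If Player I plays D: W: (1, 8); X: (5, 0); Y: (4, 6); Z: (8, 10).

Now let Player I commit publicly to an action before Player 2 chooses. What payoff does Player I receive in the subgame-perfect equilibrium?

10

Player 2 best-responds to each possible Player I move:
- A: BR = X, leader payoff 4.
- B: BR = X, leader payoff 6.
- C: BR = X, leader payoff 10.
- D: BR = Z, leader payoff 8.
Player I's induced payoffs are 4, 6, 10, 8, so Player I commits to C. Subgame-perfect outcome: (C, X) with payoffs (10, 12).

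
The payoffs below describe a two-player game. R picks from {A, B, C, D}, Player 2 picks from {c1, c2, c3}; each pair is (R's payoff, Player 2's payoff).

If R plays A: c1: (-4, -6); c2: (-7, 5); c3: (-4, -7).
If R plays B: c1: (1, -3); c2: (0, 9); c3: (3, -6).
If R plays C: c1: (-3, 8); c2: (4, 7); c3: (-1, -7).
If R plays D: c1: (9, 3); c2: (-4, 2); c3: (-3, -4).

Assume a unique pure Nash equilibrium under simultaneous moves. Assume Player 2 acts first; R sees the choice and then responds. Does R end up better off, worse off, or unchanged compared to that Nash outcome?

worse off

Work backward from R's decision.
- c1: BR = D, leader payoff 3.
- c2: BR = C, leader payoff 7.
- c3: BR = B, leader payoff -6.
Among 3, 7, -6, the best is 7 at c2. Subgame-perfect outcome: (C, c2) with payoffs (4, 7).
Now find the simultaneous Nash equilibrium.
R's best replies: c1→D; c2→C; c3→B.
Player 2's best replies: A→c2; B→c2; C→c1; D→c1.
The unique mutual best reply is (D, c1), giving (9, 3).
R earns 4 sequentially versus 9 at the Nash outcome: worse off.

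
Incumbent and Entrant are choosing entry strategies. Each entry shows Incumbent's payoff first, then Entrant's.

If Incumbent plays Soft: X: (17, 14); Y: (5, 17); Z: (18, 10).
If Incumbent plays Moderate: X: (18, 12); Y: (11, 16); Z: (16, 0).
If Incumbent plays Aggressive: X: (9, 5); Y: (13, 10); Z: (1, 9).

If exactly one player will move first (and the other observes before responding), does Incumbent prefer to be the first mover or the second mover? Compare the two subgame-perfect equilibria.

second

If Incumbent leads: Entrant's best replies are Soft→Y, Moderate→Y, Aggressive→Y; Incumbent's induced payoffs 5, 11, 13; outcome (Aggressive, Y), payoffs (13, 10).
If Entrant leads: Incumbent's best replies are X→Moderate, Y→Aggressive, Z→Soft; Entrant's induced payoffs 12, 10, 10; outcome (Moderate, X), payoffs (18, 12).
Incumbent gets 13 moving first and 18 moving second, so Incumbent prefers to move second.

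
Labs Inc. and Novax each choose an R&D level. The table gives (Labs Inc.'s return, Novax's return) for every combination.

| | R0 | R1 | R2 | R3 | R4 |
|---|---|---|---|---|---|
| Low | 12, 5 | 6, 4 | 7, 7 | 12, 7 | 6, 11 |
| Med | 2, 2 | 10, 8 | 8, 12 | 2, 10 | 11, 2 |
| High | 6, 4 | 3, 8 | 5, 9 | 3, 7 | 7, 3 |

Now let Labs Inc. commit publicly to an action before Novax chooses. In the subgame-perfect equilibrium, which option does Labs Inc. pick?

Work backward from Novax's decision.
- Low: BR = R4, leader payoff 6.
- Med: BR = R2, leader payoff 8.
- High: BR = R2, leader payoff 5.
Among 6, 8, 5, the best is 8 at Med. Subgame-perfect outcome: (Med, R2) with payoffs (8, 12).

Med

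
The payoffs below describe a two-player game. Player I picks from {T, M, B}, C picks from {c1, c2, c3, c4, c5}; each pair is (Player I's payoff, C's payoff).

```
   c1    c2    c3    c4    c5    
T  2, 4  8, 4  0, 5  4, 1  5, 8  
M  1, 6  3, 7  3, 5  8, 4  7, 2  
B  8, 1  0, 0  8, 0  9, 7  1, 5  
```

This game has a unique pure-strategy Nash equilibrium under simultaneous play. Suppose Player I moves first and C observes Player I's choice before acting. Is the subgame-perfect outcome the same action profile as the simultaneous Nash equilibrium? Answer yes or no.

Backward induction with Player I moving first.
- T: C compares 4, 4, 5, 1, 8 and picks c5; Player I would get 5.
- M: C compares 6, 7, 5, 4, 2 and picks c2; Player I would get 3.
- B: C compares 1, 0, 0, 7, 5 and picks c4; Player I would get 9.
Maximizing over 5, 3, 9, Player I chooses B. Subgame-perfect outcome: (B, c4) with payoffs (9, 7).
Under simultaneous play:
Player I's best replies: c1→B; c2→T; c3→B; c4→B; c5→M.
C's best replies: T→c5; M→c2; B→c4.
Only (B, c4) has each player best-responding; Nash payoffs (9, 7).
Sequential outcome (B, c4) coincides with the Nash profile (B, c4).

yes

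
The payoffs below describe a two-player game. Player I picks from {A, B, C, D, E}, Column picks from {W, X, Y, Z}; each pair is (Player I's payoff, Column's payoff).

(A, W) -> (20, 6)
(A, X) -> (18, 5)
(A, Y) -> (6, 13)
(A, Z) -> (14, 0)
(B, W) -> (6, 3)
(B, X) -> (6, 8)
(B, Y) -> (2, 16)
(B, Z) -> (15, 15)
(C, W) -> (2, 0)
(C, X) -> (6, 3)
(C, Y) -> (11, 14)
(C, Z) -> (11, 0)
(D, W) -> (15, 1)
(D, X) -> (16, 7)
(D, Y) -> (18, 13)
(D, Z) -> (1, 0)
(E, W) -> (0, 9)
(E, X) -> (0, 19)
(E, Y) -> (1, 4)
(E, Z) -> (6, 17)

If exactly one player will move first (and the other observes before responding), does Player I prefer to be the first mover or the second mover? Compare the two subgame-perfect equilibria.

first

If Player I leads: Column's best replies are A→Y, B→Y, C→Y, D→Y, E→X; Player I's induced payoffs 6, 2, 11, 18, 0; outcome (D, Y), payoffs (18, 13).
If Column leads: Player I's best replies are W→A, X→A, Y→D, Z→B; Column's induced payoffs 6, 5, 13, 15; outcome (B, Z), payoffs (15, 15).
Player I gets 18 moving first and 15 moving second, so Player I prefers to move first.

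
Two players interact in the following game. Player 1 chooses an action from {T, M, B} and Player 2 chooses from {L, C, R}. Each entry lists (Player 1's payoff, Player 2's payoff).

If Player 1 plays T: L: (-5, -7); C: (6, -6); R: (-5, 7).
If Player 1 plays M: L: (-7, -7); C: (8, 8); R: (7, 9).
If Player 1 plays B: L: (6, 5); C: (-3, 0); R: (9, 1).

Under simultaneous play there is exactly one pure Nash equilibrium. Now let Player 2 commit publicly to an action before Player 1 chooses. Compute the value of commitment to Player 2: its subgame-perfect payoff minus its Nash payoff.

Work backward from Player 1's decision.
- L → Player 1 plays B (best of -5, -7, 6); Player 2 gets 5.
- C → Player 1 plays M (best of 6, 8, -3); Player 2 gets 8.
- R → Player 1 plays B (best of -5, 7, 9); Player 2 gets 1.
Maximizing over 5, 8, 1, Player 2 chooses C. Subgame-perfect outcome: (M, C) with payoffs (8, 8).
For the simultaneous game, intersect best replies.
Player 1's best replies: L→B; C→M; R→B.
Player 2's best replies: T→R; M→R; B→L.
The unique mutual best reply is (B, L), giving (6, 5).
Player 2's commitment gain: 8 − 5 = 3.

3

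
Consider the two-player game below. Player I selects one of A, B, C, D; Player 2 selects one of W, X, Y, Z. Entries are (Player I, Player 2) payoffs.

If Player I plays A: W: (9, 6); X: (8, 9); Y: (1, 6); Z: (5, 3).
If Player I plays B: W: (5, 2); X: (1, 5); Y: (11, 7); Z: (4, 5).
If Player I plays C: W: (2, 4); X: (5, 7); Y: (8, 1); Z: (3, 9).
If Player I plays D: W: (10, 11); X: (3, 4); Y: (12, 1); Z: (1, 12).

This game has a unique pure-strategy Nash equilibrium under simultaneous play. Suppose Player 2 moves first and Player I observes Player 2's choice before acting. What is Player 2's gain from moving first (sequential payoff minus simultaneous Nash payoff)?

Player I best-responds to each possible Player 2 move:
- W → Player I plays D (best of 9, 5, 2, 10); Player 2 gets 11.
- X → Player I plays A (best of 8, 1, 5, 3); Player 2 gets 9.
- Y → Player I plays D (best of 1, 11, 8, 12); Player 2 gets 1.
- Z → Player I plays A (best of 5, 4, 3, 1); Player 2 gets 3.
Player 2's induced payoffs are 11, 9, 1, 3, so Player 2 commits to W. Subgame-perfect outcome: (D, W) with payoffs (10, 11).
For the simultaneous game, intersect best replies.
Player I's best replies: W→D; X→A; Y→D; Z→A.
Player 2's best replies: A→X; B→Y; C→Z; D→Z.
Only (A, X) has each player best-responding; Nash payoffs (8, 9).
Player 2's commitment gain: 11 − 9 = 2.

2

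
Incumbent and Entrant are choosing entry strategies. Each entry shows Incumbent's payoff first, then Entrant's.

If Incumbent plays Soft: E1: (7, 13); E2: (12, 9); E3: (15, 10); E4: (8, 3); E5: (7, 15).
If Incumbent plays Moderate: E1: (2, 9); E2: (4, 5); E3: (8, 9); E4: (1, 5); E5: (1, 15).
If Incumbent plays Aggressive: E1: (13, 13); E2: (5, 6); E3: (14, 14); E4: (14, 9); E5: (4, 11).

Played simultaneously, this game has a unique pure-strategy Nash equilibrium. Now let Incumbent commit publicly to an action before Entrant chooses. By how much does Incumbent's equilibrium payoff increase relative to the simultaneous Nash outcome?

7

Work backward from Entrant's decision.
- Soft: Entrant compares 13, 9, 10, 3, 15 and picks E5; Incumbent would get 7.
- Moderate: Entrant compares 9, 5, 9, 5, 15 and picks E5; Incumbent would get 1.
- Aggressive: Entrant compares 13, 6, 14, 9, 11 and picks E3; Incumbent would get 14.
Incumbent's induced payoffs are 7, 1, 14, so Incumbent commits to Aggressive. Subgame-perfect outcome: (Aggressive, E3) with payoffs (14, 14).
For the simultaneous game, intersect best replies.
Incumbent's best replies: E1→Aggressive; E2→Soft; E3→Soft; E4→Aggressive; E5→Soft.
Entrant's best replies: Soft→E5; Moderate→E5; Aggressive→E3.
Only (Soft, E5) has each player best-responding; Nash payoffs (7, 15).
Incumbent's commitment gain: 14 − 7 = 7.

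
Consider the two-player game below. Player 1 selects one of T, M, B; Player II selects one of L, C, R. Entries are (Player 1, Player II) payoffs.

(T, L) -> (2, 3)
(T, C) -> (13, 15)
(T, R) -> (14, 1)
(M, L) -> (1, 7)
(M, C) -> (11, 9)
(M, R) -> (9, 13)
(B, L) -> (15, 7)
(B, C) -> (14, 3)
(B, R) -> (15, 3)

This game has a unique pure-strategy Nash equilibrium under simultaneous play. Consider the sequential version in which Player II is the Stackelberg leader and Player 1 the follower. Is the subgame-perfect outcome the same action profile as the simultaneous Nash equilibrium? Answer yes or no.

yes

Solve by backward induction (Player II leads).
- L → Player 1 plays B (best of 2, 1, 15); Player II gets 7.
- C → Player 1 plays B (best of 13, 11, 14); Player II gets 3.
- R → Player 1 plays B (best of 14, 9, 15); Player II gets 3.
Maximizing over 7, 3, 3, Player II chooses L. Subgame-perfect outcome: (B, L) with payoffs (15, 7).
Now find the simultaneous Nash equilibrium.
Player 1's best replies: L→B; C→B; R→B.
Player II's best replies: T→C; M→R; B→L.
Only (B, L) has each player best-responding; Nash payoffs (15, 7).
Sequential outcome (B, L) coincides with the Nash profile (B, L).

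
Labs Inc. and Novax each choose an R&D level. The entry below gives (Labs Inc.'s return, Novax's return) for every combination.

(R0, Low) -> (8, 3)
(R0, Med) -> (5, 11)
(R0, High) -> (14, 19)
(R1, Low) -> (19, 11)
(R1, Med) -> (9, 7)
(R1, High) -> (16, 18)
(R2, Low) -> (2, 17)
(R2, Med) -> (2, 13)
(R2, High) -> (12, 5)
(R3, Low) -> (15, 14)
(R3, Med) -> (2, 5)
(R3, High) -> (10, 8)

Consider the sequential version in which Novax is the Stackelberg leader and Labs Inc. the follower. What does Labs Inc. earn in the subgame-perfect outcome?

Labs Inc. best-responds to each possible Novax move:
- Low → Labs Inc. plays R1 (best of 8, 19, 2, 15); Novax gets 11.
- Med → Labs Inc. plays R1 (best of 5, 9, 2, 2); Novax gets 7.
- High → Labs Inc. plays R1 (best of 14, 16, 12, 10); Novax gets 18.
Maximizing over 11, 7, 18, Novax chooses High. Subgame-perfect outcome: (R1, High) with payoffs (16, 18).

16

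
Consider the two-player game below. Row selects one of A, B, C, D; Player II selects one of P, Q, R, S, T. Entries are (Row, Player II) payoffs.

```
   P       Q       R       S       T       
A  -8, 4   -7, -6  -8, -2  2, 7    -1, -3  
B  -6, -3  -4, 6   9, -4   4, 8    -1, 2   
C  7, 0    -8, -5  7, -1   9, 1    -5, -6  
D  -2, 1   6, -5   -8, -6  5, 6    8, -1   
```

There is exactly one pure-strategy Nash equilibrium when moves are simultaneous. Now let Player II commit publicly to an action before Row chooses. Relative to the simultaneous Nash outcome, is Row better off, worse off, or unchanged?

Work backward from Row's decision.
- P: BR = C, leader payoff 0.
- Q: BR = D, leader payoff -5.
- R: BR = B, leader payoff -4.
- S: BR = C, leader payoff 1.
- T: BR = D, leader payoff -1.
Player II's induced payoffs are 0, -5, -4, 1, -1, so Player II commits to S. Subgame-perfect outcome: (C, S) with payoffs (9, 1).
Now find the simultaneous Nash equilibrium.
Row's best replies: P→C; Q→D; R→B; S→C; T→D.
Player II's best replies: A→S; B→S; C→S; D→S.
The unique mutual best reply is (C, S), giving (9, 1).
Row earns 9 sequentially versus 9 at the Nash outcome: unchanged.

unchanged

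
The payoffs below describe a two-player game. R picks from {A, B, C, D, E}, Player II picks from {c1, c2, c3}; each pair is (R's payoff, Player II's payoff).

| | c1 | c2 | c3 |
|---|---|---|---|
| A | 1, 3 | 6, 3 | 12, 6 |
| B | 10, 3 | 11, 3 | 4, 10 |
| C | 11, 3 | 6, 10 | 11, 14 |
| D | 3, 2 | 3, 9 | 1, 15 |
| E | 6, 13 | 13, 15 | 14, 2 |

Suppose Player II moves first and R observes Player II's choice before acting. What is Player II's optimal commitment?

c2

Solve by backward induction (Player II leads).
- c1: BR = C, leader payoff 3.
- c2: BR = E, leader payoff 15.
- c3: BR = E, leader payoff 2.
Player II's induced payoffs are 3, 15, 2, so Player II commits to c2. Subgame-perfect outcome: (E, c2) with payoffs (13, 15).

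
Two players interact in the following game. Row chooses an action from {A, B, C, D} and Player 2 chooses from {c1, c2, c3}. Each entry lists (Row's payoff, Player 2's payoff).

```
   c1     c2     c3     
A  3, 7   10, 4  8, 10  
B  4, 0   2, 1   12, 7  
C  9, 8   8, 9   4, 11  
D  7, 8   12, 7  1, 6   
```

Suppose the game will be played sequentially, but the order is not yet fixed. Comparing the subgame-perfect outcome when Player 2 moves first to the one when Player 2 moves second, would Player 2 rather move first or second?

first

If Row leads: Player 2's best replies are A→c3, B→c3, C→c3, D→c1; Row's induced payoffs 8, 12, 4, 7; outcome (B, c3), payoffs (12, 7).
If Player 2 leads: Row's best replies are c1→C, c2→D, c3→B; Player 2's induced payoffs 8, 7, 7; outcome (C, c1), payoffs (9, 8).
Player 2 gets 8 moving first and 7 moving second, so Player 2 prefers to move first.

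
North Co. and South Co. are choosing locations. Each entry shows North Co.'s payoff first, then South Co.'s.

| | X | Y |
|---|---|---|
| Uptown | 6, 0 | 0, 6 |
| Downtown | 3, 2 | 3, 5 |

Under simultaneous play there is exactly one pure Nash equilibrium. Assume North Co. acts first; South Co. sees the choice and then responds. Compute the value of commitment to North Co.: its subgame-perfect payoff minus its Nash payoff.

Solve by backward induction (North Co. leads).
- Uptown: BR = Y, leader payoff 0.
- Downtown: BR = Y, leader payoff 3.
Among 0, 3, the best is 3 at Downtown. Subgame-perfect outcome: (Downtown, Y) with payoffs (3, 5).
Under simultaneous play:
North Co.'s best replies: X→Uptown; Y→Downtown.
South Co.'s best replies: Uptown→Y; Downtown→Y.
The unique mutual best reply is (Downtown, Y), giving (3, 5).
North Co.'s commitment gain: 3 − 3 = 0.

0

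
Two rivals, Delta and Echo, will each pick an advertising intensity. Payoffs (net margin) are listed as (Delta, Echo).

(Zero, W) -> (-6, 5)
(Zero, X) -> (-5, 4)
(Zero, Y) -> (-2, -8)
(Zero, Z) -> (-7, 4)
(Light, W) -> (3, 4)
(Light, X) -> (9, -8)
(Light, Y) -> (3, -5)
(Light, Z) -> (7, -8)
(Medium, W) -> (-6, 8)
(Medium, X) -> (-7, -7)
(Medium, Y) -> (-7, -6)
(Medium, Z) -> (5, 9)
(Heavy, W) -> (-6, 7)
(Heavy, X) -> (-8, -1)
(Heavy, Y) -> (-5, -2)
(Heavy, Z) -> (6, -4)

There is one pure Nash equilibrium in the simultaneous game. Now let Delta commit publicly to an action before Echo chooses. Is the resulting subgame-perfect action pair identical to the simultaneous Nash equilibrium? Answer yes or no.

Backward induction with Delta moving first.
- Zero: Echo compares 5, 4, -8, 4 and picks W; Delta would get -6.
- Light: Echo compares 4, -8, -5, -8 and picks W; Delta would get 3.
- Medium: Echo compares 8, -7, -6, 9 and picks Z; Delta would get 5.
- Heavy: Echo compares 7, -1, -2, -4 and picks W; Delta would get -6.
Among -6, 3, 5, -6, the best is 5 at Medium. Subgame-perfect outcome: (Medium, Z) with payoffs (5, 9).
Under simultaneous play:
Delta's best replies: W→Light; X→Light; Y→Light; Z→Light.
Echo's best replies: Zero→W; Light→W; Medium→Z; Heavy→W.
Only (Light, W) has each player best-responding; Nash payoffs (3, 4).
Sequential outcome (Medium, Z) differs from the Nash profile (Light, W).

no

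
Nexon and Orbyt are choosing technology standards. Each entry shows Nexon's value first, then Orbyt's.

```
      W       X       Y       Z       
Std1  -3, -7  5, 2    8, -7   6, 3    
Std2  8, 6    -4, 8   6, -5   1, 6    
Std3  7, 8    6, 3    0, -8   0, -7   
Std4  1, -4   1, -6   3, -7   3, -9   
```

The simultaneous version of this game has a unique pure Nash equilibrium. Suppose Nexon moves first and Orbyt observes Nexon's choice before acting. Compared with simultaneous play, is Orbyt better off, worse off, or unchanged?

better off

Work backward from Orbyt's decision.
- Std1: BR = Z, leader payoff 6.
- Std2: BR = X, leader payoff -4.
- Std3: BR = W, leader payoff 7.
- Std4: BR = W, leader payoff 1.
Maximizing over 6, -4, 7, 1, Nexon chooses Std3. Subgame-perfect outcome: (Std3, W) with payoffs (7, 8).
Under simultaneous play:
Nexon's best replies: W→Std2; X→Std3; Y→Std1; Z→Std1.
Orbyt's best replies: Std1→Z; Std2→X; Std3→W; Std4→W.
Only (Std1, Z) has each player best-responding; Nash payoffs (6, 3).
Orbyt earns 8 sequentially versus 3 at the Nash outcome: better off.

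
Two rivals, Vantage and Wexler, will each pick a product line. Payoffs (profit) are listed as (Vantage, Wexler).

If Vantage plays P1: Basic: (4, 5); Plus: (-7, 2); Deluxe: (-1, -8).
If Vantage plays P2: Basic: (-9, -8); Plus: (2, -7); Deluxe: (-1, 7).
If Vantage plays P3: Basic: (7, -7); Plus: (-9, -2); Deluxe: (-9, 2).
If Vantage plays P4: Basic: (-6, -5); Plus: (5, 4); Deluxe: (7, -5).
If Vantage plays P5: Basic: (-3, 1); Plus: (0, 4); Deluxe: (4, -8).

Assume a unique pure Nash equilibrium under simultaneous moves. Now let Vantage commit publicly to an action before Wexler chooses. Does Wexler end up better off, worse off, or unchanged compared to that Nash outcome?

Work backward from Wexler's decision.
- P1: Wexler compares 5, 2, -8 and picks Basic; Vantage would get 4.
- P2: Wexler compares -8, -7, 7 and picks Deluxe; Vantage would get -1.
- P3: Wexler compares -7, -2, 2 and picks Deluxe; Vantage would get -9.
- P4: Wexler compares -5, 4, -5 and picks Plus; Vantage would get 5.
- P5: Wexler compares 1, 4, -8 and picks Plus; Vantage would get 0.
Maximizing over 4, -1, -9, 5, 0, Vantage chooses P4. Subgame-perfect outcome: (P4, Plus) with payoffs (5, 4).
For the simultaneous game, intersect best replies.
Vantage's best replies: Basic→P3; Plus→P4; Deluxe→P4.
Wexler's best replies: P1→Basic; P2→Deluxe; P3→Deluxe; P4→Plus; P5→Plus.
The unique mutual best reply is (P4, Plus), giving (5, 4).
Wexler earns 4 sequentially versus 4 at the Nash outcome: unchanged.

unchanged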